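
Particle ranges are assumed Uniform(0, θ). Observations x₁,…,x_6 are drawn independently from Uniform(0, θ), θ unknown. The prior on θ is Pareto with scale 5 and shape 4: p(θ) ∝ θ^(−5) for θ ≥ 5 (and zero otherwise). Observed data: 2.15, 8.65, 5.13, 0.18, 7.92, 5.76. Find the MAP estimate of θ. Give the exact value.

θ̂_MAP = 8.65

The Uniform(0, θ) likelihood is θ^(−n) for θ ≥ max(xᵢ), zero otherwise. Here max(xᵢ) = 8.65.
Posterior ∝ θ^(−5) · θ^(−6) = θ^(−11) on θ ≥ max(5, 8.65) = 8.65.
This density is strictly decreasing in θ, so the posterior mode lies at the lower boundary of the support.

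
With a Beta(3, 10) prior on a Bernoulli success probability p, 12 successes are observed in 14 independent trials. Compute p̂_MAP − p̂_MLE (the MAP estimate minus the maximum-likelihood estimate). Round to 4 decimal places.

Posterior is Beta(15, 12); MAP = (15−1)/(27−2) = 14/25 ≈ 0.56000.
MLE ignores the prior: p̂_MLE = k/n = 12/14 ≈ 0.85714.
Difference = 14/25 − 12/14 = -52/175 ≈ -0.2971.

MAP − MLE = -0.2971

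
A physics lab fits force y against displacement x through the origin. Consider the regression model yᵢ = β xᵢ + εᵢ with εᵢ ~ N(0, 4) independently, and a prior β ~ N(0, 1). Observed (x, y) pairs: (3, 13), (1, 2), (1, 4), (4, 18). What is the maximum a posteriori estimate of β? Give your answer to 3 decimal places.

β̂_MAP = 3.774

log p(β | y) = −Σ(yᵢ − βxᵢ)²/(2·4) − β²/(2·1) + const.
Setting the derivative to zero: Σxᵢ(yᵢ − βxᵢ)/4 − β/1 = 0, so β = Σxᵢyᵢ / (Σxᵢ² + σ²/τ²).
Σxᵢyᵢ = 3·13 + 1·2 + 1·4 + 4·18 = 117; Σxᵢ² = 27; σ²/τ² = 4.
β̂_MAP = 117 / (27 + 4) = 117/31 ≈ 3.774.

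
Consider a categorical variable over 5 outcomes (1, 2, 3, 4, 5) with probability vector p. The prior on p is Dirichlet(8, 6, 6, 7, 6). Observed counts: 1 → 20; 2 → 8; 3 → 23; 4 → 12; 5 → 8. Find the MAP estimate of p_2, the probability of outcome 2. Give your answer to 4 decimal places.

MAP estimate: 0.1313

The posterior is Dirichlet(αᵢ + nᵢ) = Dirichlet(28, 14, 29, 19, 14).
For a Dirichlet(a₁,…,a_K) with all aᵢ > 1, the mode has j-th component (aⱼ − 1)/(Σaᵢ − K).
Here Σaᵢ = 104 and K = 5, so p_2 = (14 − 1)/(104 − 5) = 13/99 ≈ 0.1313.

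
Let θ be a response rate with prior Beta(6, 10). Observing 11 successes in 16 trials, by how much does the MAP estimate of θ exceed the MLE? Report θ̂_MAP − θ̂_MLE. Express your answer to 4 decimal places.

Posterior is Beta(17, 15); MAP = (17−1)/(32−2) = 16/30 ≈ 0.53333.
MLE ignores the prior: θ̂_MLE = k/n = 11/16 ≈ 0.68750.
Difference = 16/30 − 11/16 = -37/240 ≈ -0.1542.

MAP − MLE = -0.1542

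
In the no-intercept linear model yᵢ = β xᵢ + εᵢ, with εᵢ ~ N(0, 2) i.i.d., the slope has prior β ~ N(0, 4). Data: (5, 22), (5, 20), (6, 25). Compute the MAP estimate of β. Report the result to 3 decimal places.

log p(β | y) = −Σ(yᵢ − βxᵢ)²/(2·2) − β²/(2·4) + const.
Setting the derivative to zero: Σxᵢ(yᵢ − βxᵢ)/2 − β/4 = 0, so β = Σxᵢyᵢ / (Σxᵢ² + σ²/τ²).
Σxᵢyᵢ = 5·22 + 5·20 + 6·25 = 360; Σxᵢ² = 86; σ²/τ² = 0.5.
β̂_MAP = 360 / (86 + 0.5) = 360/86.5 ≈ 4.162.

β̂_MAP = 4.162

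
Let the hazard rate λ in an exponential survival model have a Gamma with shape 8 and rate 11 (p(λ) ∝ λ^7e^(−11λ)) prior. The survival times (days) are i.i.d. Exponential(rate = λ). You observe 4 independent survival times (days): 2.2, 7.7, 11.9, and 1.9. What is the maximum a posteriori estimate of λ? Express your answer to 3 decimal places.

The Exponential(rate=λ) likelihood is ∝ λ^n e^(−λΣtᵢ). Here n = 4 and Σtᵢ = 2.2 + 7.7 + 11.9 + 1.9 = 23.7.
Posterior ∝ λ^7e^(−11λ) · λ^4e^(−23.7λ) = λ^11e^(−34.7λ), i.e. Gamma(12, 34.7).
Mode = (a−1)/b = 11/34.7 ≈ 0.317.

λ̂_MAP = 0.317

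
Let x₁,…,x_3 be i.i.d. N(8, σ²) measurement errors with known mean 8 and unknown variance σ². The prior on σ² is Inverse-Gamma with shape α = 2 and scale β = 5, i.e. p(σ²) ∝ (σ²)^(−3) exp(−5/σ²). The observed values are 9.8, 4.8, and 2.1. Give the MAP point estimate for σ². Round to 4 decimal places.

Sum of squared deviations about the known mean: SS = (9.8−8)² + (4.8−8)² + (2.1−8)² = 48.29.
The Normal likelihood contributes (σ²)^(−n/2) exp(−SS/(2σ²)), so the posterior is Inverse-Gamma(α + n/2, β + SS/2) = Inverse-Gamma(3.5, 29.145).
The mode of Inverse-Gamma(a, b) is b/(a+1) = 29.145/4.5 ≈ 6.4767.

σ̂²_MAP = 6.4767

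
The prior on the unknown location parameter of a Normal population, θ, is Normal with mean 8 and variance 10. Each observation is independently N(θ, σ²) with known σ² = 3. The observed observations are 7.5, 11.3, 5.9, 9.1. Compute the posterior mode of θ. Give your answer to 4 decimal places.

n = 4; x̄ = (7.5 + 11.3 + 5.9 + 9.1)/4 = 33.8/4 = 8.45.
For a Normal prior and Normal likelihood with known variance, the posterior is Normal; its mode equals its mean, the precision-weighted average.
Prior precision 1/σ₀² = 1/10 = 0.1; data precision n/σ² = 4/3.
θ̂ = (0.1·8 + (4/3)·8.45) / (0.1 + 4/3) = (181/15)/(43/30) = 362/43 ≈ 8.4186.

θ̂_MAP = 8.4186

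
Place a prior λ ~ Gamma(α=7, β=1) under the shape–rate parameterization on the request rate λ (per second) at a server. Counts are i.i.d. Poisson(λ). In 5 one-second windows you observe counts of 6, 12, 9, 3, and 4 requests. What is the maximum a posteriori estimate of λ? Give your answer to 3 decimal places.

Σxᵢ = 6+12+9+3+4 = 34, with n = 5.
Posterior ∝ λ^6e^(−1λ) · λ^34e^(−5λ) = λ^40e^(−6λ), i.e. Gamma(shape=41, rate=6).
The mode of a Gamma(a, b) with a ≥ 1 (shape–rate) is (a−1)/b = 40/6 ≈ 6.667.

λ̂_MAP = 6.667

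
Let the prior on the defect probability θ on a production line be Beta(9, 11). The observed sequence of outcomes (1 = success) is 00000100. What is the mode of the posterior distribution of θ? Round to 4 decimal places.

θ̂_MAP = 0.3462

Prior: Beta(9, 11).
Data: 1 success in 8 trials (from the sequence). The binomial likelihood contributes θ(1−θ)^7, so the posterior is Beta(9+1, 11+7) = Beta(10, 18).
For Beta(a, b) with a, b > 1 the mode is (a−1)/(a+b−2) = 9/26 ≈ 0.3462.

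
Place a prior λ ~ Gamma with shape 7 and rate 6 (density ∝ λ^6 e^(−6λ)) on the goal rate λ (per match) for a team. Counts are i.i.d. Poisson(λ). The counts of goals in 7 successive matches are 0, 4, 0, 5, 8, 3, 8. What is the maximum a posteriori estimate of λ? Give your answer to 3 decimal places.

λ̂_MAP = 2.615

Σxᵢ = 0+4+0+5+8+3+8 = 28, with n = 7.
Posterior ∝ λ^6e^(−6λ) · λ^28e^(−7λ) = λ^34e^(−13λ), i.e. Gamma(shape=35, rate=13).
The mode of a Gamma(a, b) with a ≥ 1 (shape–rate) is (a−1)/b = 34/13 ≈ 2.615.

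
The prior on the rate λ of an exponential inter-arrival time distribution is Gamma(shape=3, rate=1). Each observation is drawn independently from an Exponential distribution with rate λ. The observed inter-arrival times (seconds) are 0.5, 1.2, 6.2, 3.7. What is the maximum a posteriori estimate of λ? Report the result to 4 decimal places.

λ̂_MAP = 0.4762

The Exponential(rate=λ) likelihood is ∝ λ^n e^(−λΣtᵢ). Here n = 4 and Σtᵢ = 0.5 + 1.2 + 6.2 + 3.7 = 11.6.
Posterior ∝ λ^2e^(−1λ) · λ^4e^(−11.6λ) = λ^6e^(−12.6λ), i.e. Gamma(7, 12.6).
Mode = (a−1)/b = 6/12.6 ≈ 0.4762.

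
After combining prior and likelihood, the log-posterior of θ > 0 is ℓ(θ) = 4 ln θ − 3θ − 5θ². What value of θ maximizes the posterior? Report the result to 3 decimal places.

ℓ'(θ) = 4/θ − 3 − 10θ. Setting this to zero and multiplying by θ: 10θ² + 3θ − 4 = 0.
θ = (−3 + √(3² + 4·10·4)) / (2·10) = (−3 + √169) / 20 = (−3 + 13)/20 = 1/2.
ℓ''(θ) = −4/θ² − 10 < 0, confirming a maximum.

θ̂_MAP = 0.500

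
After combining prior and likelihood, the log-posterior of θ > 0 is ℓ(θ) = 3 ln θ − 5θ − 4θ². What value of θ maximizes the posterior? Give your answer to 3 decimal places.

θ̂_MAP = 0.375

ℓ'(θ) = 3/θ − 5 − 8θ. Setting this to zero and multiplying by θ: 8θ² + 5θ − 3 = 0.
θ = (−5 + √(5² + 4·8·3)) / (2·8) = (−5 + √121) / 16 = (−5 + 11)/16 = 3/8.
ℓ''(θ) = −3/θ² − 8 < 0, confirming a maximum.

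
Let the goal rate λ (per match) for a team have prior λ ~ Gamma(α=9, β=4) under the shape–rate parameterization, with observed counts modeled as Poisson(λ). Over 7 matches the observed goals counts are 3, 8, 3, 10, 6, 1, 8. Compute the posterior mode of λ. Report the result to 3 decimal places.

Σxᵢ = 3+8+3+10+6+1+8 = 39, with n = 7.
Posterior ∝ λ^8e^(−4λ) · λ^39e^(−7λ) = λ^47e^(−11λ), i.e. Gamma(shape=48, rate=11).
The mode of a Gamma(a, b) with a ≥ 1 (shape–rate) is (a−1)/b = 47/11 ≈ 4.273.

λ̂_MAP = 4.273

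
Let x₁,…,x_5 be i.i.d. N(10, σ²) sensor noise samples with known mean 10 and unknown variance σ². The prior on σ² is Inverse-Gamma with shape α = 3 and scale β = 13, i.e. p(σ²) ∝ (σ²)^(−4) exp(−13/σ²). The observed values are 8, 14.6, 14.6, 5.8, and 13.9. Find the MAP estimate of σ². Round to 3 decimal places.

Sum of squared deviations about the known mean: SS = (8−10)² + (14.6−10)² + (14.6−10)² + (5.8−10)² + (13.9−10)² = 79.17.
The Normal likelihood contributes (σ²)^(−n/2) exp(−SS/(2σ²)), so the posterior is Inverse-Gamma(α + n/2, β + SS/2) = Inverse-Gamma(5.5, 52.585).
The mode of Inverse-Gamma(a, b) is b/(a+1) = 52.585/6.5 ≈ 8.090.

σ̂²_MAP = 8.090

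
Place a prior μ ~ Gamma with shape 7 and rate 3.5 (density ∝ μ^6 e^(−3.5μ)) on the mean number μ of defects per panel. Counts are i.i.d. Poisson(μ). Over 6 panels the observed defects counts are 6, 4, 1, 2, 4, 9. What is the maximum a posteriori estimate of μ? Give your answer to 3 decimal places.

Σxᵢ = 6+4+1+2+4+9 = 26, with n = 6.
Posterior ∝ μ^6e^(−3.5μ) · μ^26e^(−6μ) = μ^32e^(−9.5μ), i.e. Gamma(shape=33, rate=9.5).
The mode of a Gamma(a, b) with a ≥ 1 (shape–rate) is (a−1)/b = 32/9.5 ≈ 3.368.

μ̂_MAP = 3.368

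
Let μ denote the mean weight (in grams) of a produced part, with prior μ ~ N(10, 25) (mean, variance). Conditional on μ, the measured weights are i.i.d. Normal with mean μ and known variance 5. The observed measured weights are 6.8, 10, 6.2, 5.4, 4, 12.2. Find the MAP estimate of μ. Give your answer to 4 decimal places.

n = 6; x̄ = (6.8 + 10 + 6.2 + 5.4 + 4 + 12.2)/6 = 44.6/6 = 223/30 ≈ 7.4333.
For a Normal prior and Normal likelihood with known variance, the posterior is Normal; its mode equals its mean, the precision-weighted average.
Prior precision 1/σ₀² = 1/25 = 0.04; data precision n/σ² = 6/5 = 1.2.
μ̂ = (0.04·10 + 1.2·(223/30)) / (0.04 + 1.2) = 9.32/1.24 = 233/31 ≈ 7.5161.

μ̂_MAP = 7.5161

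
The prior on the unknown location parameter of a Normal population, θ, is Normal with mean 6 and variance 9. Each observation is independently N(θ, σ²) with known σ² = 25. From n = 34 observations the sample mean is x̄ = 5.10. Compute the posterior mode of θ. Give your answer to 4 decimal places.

θ̂_MAP = 5.1680

n = 34, x̄ = 5.10.
For a Normal prior and Normal likelihood with known variance, the posterior is Normal; its mode equals its mean, the precision-weighted average.
Prior precision 1/σ₀² = 1/9; data precision n/σ² = 34/25 = 1.36.
θ̂ = ((1/9)·6 + 1.36·5.1) / (1/9 + 1.36) = (2851/375)/(331/225) = 8553/1655 ≈ 5.1680.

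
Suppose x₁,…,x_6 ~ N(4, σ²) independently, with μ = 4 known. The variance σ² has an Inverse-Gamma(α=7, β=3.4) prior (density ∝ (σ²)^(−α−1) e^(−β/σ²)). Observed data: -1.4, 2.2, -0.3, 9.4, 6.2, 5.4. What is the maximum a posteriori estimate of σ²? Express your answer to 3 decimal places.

σ̂²_MAP = 4.257

Sum of squared deviations about the known mean: SS = (-1.4−4)² + (2.2−4)² + (-0.3−4)² + (9.4−4)² + (6.2−4)² + (5.4−4)² = 86.85.
The Normal likelihood contributes (σ²)^(−n/2) exp(−SS/(2σ²)), so the posterior is Inverse-Gamma(α + n/2, β + SS/2) = Inverse-Gamma(10, 46.825).
The mode of Inverse-Gamma(a, b) is b/(a+1) = 46.825/11 ≈ 4.257.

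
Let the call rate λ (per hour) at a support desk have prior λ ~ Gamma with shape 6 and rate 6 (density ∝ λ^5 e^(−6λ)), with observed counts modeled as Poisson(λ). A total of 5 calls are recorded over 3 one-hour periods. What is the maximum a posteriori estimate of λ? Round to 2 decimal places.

Σxᵢ = 5, n = 3.
Posterior ∝ λ^5e^(−6λ) · λ^5e^(−3λ) = λ^10e^(−9λ), i.e. Gamma(shape=11, rate=9).
The mode of a Gamma(a, b) with a ≥ 1 (shape–rate) is (a−1)/b = 10/9 ≈ 1.11.

λ̂_MAP = 1.11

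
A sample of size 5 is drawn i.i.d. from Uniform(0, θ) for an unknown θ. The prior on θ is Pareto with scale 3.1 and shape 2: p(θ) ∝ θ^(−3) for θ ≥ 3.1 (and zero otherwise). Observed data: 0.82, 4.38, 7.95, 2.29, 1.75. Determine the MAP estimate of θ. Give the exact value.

The Uniform(0, θ) likelihood is θ^(−n) for θ ≥ max(xᵢ), zero otherwise. Here max(xᵢ) = 7.95.
Posterior ∝ θ^(−3) · θ^(−5) = θ^(−8) on θ ≥ max(3.1, 7.95) = 7.95.
This density is strictly decreasing in θ, so the posterior mode lies at the lower boundary of the support.

θ̂_MAP = 7.95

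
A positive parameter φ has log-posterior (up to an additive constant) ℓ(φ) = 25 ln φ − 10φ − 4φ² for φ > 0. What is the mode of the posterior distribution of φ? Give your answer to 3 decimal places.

φ̂_MAP = 1.250

ℓ'(φ) = 25/φ − 10 − 8φ. Setting this to zero and multiplying by φ: 8φ² + 10φ − 25 = 0.
φ = (−10 + √(10² + 4·8·25)) / (2·8) = (−10 + √900) / 16 = (−10 + 30)/16 = 5/4.
ℓ''(φ) = −25/φ² − 8 < 0, confirming a maximum.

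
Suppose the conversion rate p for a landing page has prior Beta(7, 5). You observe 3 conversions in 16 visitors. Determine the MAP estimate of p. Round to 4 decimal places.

p̂_MAP = 0.3462

Prior: Beta(7, 5).
Data: 3 successes in 16 trials. The binomial likelihood contributes p^3(1−p)^13, so the posterior is Beta(7+3, 5+13) = Beta(10, 18).
For Beta(a, b) with a, b > 1 the mode is (a−1)/(a+b−2) = 9/26 ≈ 0.3462.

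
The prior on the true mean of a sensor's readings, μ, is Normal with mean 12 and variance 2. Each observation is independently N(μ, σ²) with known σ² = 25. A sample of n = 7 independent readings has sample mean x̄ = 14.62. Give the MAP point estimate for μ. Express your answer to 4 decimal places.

μ̂_MAP = 12.9405

n = 7, x̄ = 14.62.
For a Normal prior and Normal likelihood with known variance, the posterior is Normal; its mode equals its mean, the precision-weighted average.
Prior precision 1/σ₀² = 1/2 = 0.5; data precision n/σ² = 7/25 = 0.28.
μ̂ = (0.5·12 + 0.28·14.62) / (0.5 + 0.28) = 10.0936/0.78 = 12617/975 ≈ 12.9405.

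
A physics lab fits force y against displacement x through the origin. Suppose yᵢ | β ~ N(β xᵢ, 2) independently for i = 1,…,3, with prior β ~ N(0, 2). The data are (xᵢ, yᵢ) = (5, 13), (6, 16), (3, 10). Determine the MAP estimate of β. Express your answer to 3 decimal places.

β̂_MAP = 2.690

log p(β | y) = −Σ(yᵢ − βxᵢ)²/(2·2) − β²/(2·2) + const.
Setting the derivative to zero: Σxᵢ(yᵢ − βxᵢ)/2 − β/2 = 0, so β = Σxᵢyᵢ / (Σxᵢ² + σ²/τ²).
Σxᵢyᵢ = 5·13 + 6·16 + 3·10 = 191; Σxᵢ² = 70; σ²/τ² = 1.
β̂_MAP = 191 / (70 + 1) = 191/71 ≈ 2.690.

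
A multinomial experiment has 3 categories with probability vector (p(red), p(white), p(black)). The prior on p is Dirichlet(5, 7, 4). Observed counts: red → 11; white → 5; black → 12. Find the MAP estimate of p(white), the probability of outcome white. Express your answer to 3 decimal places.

The posterior is Dirichlet(αᵢ + nᵢ) = Dirichlet(16, 12, 16).
For a Dirichlet(a₁,…,a_K) with all aᵢ > 1, the mode has j-th component (aⱼ − 1)/(Σaᵢ − K).
Here Σaᵢ = 44 and K = 3, so p(white) = (12 − 1)/(44 − 3) = 11/41 ≈ 0.268.

MAP estimate of p(white) = 0.268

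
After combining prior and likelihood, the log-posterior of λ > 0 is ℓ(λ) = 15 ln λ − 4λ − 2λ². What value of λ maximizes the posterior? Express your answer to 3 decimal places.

λ̂_MAP = 1.500

ℓ'(λ) = 15/λ − 4 − 4λ. Setting this to zero and multiplying by λ: 4λ² + 4λ − 15 = 0.
λ = (−4 + √(4² + 4·4·15)) / (2·4) = (−4 + √256) / 8 = (−4 + 16)/8 = 3/2.
ℓ''(λ) = −15/λ² − 4 < 0, confirming a maximum.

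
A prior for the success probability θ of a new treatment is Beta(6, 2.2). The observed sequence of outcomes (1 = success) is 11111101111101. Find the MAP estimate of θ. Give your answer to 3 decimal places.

θ̂_MAP = 0.842

Prior: Beta(6, 2.2).
Data: 12 successes in 14 trials (from the sequence). The binomial likelihood contributes θ^12(1−θ)^2, so the posterior is Beta(6+12, 2.2+2) = Beta(18, 4.2).
For Beta(a, b) with a, b > 1 the mode is (a−1)/(a+b−2) = 17/20.2 ≈ 0.842.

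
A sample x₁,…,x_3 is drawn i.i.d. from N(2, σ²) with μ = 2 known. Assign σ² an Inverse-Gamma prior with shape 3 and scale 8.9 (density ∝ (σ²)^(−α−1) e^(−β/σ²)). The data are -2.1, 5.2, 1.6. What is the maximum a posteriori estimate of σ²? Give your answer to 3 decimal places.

Sum of squared deviations about the known mean: SS = (-2.1−2)² + (5.2−2)² + (1.6−2)² = 27.21.
The Normal likelihood contributes (σ²)^(−n/2) exp(−SS/(2σ²)), so the posterior is Inverse-Gamma(α + n/2, β + SS/2) = Inverse-Gamma(4.5, 22.505).
The mode of Inverse-Gamma(a, b) is b/(a+1) = 22.505/5.5 ≈ 4.092.

σ̂²_MAP = 4.092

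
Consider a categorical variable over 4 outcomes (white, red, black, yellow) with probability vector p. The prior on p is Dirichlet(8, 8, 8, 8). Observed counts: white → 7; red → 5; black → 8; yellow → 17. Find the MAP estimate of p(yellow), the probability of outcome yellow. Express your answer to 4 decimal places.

MAP estimate of p(yellow) = 0.3692

The posterior is Dirichlet(αᵢ + nᵢ) = Dirichlet(15, 13, 16, 25).
For a Dirichlet(a₁,…,a_K) with all aᵢ > 1, the mode has j-th component (aⱼ − 1)/(Σaᵢ − K).
Here Σaᵢ = 69 and K = 4, so p(yellow) = (25 − 1)/(69 − 4) = 24/65 ≈ 0.3692.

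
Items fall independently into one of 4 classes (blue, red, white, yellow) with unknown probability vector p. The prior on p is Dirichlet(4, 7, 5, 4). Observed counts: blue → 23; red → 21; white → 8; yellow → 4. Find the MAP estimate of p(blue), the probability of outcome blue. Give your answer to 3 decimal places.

The posterior is Dirichlet(αᵢ + nᵢ) = Dirichlet(27, 28, 13, 8).
For a Dirichlet(a₁,…,a_K) with all aᵢ > 1, the mode has j-th component (aⱼ − 1)/(Σaᵢ − K).
Here Σaᵢ = 76 and K = 4, so p(blue) = (27 − 1)/(76 − 4) = 26/72 ≈ 0.361.

MAP estimate of p(blue) = 0.361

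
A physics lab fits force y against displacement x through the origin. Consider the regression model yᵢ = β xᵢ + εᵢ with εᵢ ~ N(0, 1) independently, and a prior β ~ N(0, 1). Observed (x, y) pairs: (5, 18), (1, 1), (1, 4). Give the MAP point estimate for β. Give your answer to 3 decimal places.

log p(β | y) = −Σ(yᵢ − βxᵢ)²/(2·1) − β²/(2·1) + const.
Setting the derivative to zero: Σxᵢ(yᵢ − βxᵢ)/1 − β/1 = 0, so β = Σxᵢyᵢ / (Σxᵢ² + σ²/τ²).
Σxᵢyᵢ = 5·18 + 1·1 + 1·4 = 95; Σxᵢ² = 27; σ²/τ² = 1.
β̂_MAP = 95 / (27 + 1) = 95/28 ≈ 3.393.

β̂_MAP = 3.393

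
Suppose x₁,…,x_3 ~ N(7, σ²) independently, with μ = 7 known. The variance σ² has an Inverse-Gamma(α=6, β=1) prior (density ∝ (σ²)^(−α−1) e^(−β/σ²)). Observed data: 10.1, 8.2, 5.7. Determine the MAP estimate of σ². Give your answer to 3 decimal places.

Sum of squared deviations about the known mean: SS = (10.1−7)² + (8.2−7)² + (5.7−7)² = 12.74.
The Normal likelihood contributes (σ²)^(−n/2) exp(−SS/(2σ²)), so the posterior is Inverse-Gamma(α + n/2, β + SS/2) = Inverse-Gamma(7.5, 7.37).
The mode of Inverse-Gamma(a, b) is b/(a+1) = 7.37/8.5 ≈ 0.867.

σ̂²_MAP = 0.867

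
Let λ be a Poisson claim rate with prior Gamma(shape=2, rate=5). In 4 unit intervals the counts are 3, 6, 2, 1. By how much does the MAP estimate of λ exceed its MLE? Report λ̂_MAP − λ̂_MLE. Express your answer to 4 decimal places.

Σxᵢ = 12. Posterior is Gamma(14, 9); MAP = (14−1)/9 = 13/9 ≈ 1.44444.
MLE = x̄ = 12/4 ≈ 3.00000.
Difference = 13/9 − 12/4 = -14/9 ≈ -1.5556.

MAP − MLE = -1.5556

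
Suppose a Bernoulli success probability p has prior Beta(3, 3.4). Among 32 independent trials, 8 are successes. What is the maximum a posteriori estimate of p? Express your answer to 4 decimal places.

p̂_MAP = 0.2747

Prior: Beta(3, 3.4).
Data: 8 successes in 32 trials. The binomial likelihood contributes p^8(1−p)^24, so the posterior is Beta(3+8, 3.4+24) = Beta(11, 27.4).
For Beta(a, b) with a, b > 1 the mode is (a−1)/(a+b−2) = 10/36.4 ≈ 0.2747.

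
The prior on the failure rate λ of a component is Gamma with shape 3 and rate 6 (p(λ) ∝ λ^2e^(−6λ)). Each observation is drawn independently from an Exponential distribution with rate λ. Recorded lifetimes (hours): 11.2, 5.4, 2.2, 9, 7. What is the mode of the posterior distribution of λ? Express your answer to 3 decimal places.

λ̂_MAP = 0.172

The Exponential(rate=λ) likelihood is ∝ λ^n e^(−λΣtᵢ). Here n = 5 and Σtᵢ = 11.2 + 5.4 + 2.2 + 9 + 7 = 34.8.
Posterior ∝ λ^2e^(−6λ) · λ^5e^(−34.8λ) = λ^7e^(−40.8λ), i.e. Gamma(8, 40.8).
Mode = (a−1)/b = 7/40.8 ≈ 0.172.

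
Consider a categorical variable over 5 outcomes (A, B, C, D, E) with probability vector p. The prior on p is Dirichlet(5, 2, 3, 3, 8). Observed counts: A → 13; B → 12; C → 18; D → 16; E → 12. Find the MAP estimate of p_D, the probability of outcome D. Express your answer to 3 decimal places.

MAP estimate of p_D = 0.207

The posterior is Dirichlet(αᵢ + nᵢ) = Dirichlet(18, 14, 21, 19, 20).
For a Dirichlet(a₁,…,a_K) with all aᵢ > 1, the mode has j-th component (aⱼ − 1)/(Σaᵢ − K).
Here Σaᵢ = 92 and K = 5, so p_D = (19 − 1)/(92 − 5) = 18/87 ≈ 0.207.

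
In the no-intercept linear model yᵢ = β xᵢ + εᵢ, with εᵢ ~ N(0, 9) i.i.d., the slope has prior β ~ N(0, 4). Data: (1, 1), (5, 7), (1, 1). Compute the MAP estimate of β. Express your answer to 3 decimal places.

log p(β | y) = −Σ(yᵢ − βxᵢ)²/(2·9) − β²/(2·4) + const.
Setting the derivative to zero: Σxᵢ(yᵢ − βxᵢ)/9 − β/4 = 0, so β = Σxᵢyᵢ / (Σxᵢ² + σ²/τ²).
Σxᵢyᵢ = 1·1 + 5·7 + 1·1 = 37; Σxᵢ² = 27; σ²/τ² = 2.25.
β̂_MAP = 37 / (27 + 2.25) = 37/29.25 ≈ 1.265.

β̂_MAP = 1.265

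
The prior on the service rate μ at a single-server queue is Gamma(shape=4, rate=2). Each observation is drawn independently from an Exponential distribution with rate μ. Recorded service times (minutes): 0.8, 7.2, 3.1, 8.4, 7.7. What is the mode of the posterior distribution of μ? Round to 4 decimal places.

μ̂_MAP = 0.2740

The Exponential(rate=μ) likelihood is ∝ μ^n e^(−μΣtᵢ). Here n = 5 and Σtᵢ = 0.8 + 7.2 + 3.1 + 8.4 + 7.7 = 27.2.
Posterior ∝ μ^3e^(−2μ) · μ^5e^(−27.2μ) = μ^8e^(−29.2μ), i.e. Gamma(9, 29.2).
Mode = (a−1)/b = 8/29.2 ≈ 0.2740.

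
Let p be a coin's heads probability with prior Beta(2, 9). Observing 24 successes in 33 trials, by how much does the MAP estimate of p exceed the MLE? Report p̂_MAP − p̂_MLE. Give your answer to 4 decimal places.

Posterior is Beta(26, 18); MAP = (26−1)/(44−2) = 25/42 ≈ 0.59524.
MLE ignores the prior: p̂_MLE = k/n = 24/33 ≈ 0.72727.
Difference = 25/42 − 24/33 = -61/462 ≈ -0.1320.

MAP − MLE = -0.1320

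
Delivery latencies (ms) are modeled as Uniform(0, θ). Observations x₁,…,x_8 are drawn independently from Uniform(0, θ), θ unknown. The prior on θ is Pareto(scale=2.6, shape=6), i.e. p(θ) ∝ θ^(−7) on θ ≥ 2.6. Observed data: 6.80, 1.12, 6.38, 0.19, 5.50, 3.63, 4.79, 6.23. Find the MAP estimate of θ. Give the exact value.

θ̂_MAP = 6.80

The Uniform(0, θ) likelihood is θ^(−n) for θ ≥ max(xᵢ), zero otherwise. Here max(xᵢ) = 6.80.
Posterior ∝ θ^(−7) · θ^(−8) = θ^(−15) on θ ≥ max(2.6, 6.80) = 6.80.
This density is strictly decreasing in θ, so the posterior mode lies at the lower boundary of the support.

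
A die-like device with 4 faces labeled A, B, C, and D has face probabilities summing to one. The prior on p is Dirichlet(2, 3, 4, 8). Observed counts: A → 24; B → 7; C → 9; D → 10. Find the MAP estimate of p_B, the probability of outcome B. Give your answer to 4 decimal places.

The posterior is Dirichlet(αᵢ + nᵢ) = Dirichlet(26, 10, 13, 18).
For a Dirichlet(a₁,…,a_K) with all aᵢ > 1, the mode has j-th component (aⱼ − 1)/(Σaᵢ − K).
Here Σaᵢ = 67 and K = 4, so p_B = (10 − 1)/(67 − 4) = 9/63 ≈ 0.1429.

MAP estimate of p_B = 0.1429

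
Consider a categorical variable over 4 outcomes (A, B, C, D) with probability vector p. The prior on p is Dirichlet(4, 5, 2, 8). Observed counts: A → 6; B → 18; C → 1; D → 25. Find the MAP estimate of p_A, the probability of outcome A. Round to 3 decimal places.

The posterior is Dirichlet(αᵢ + nᵢ) = Dirichlet(10, 23, 3, 33).
For a Dirichlet(a₁,…,a_K) with all aᵢ > 1, the mode has j-th component (aⱼ − 1)/(Σaᵢ − K).
Here Σaᵢ = 69 and K = 4, so p_A = (10 − 1)/(69 − 4) = 9/65 ≈ 0.138.

MAP estimate of p_A = 0.138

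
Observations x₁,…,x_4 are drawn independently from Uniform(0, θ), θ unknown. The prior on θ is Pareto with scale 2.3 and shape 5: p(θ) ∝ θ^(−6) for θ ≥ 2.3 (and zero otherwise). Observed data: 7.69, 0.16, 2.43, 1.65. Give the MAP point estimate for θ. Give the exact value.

The Uniform(0, θ) likelihood is θ^(−n) for θ ≥ max(xᵢ), zero otherwise. Here max(xᵢ) = 7.69.
Posterior ∝ θ^(−6) · θ^(−4) = θ^(−10) on θ ≥ max(2.3, 7.69) = 7.69.
This density is strictly decreasing in θ, so the posterior mode lies at the lower boundary of the support.

θ̂_MAP = 7.69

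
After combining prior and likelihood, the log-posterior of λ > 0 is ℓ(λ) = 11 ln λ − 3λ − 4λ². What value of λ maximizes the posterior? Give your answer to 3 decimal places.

ℓ'(λ) = 11/λ − 3 − 8λ. Setting this to zero and multiplying by λ: 8λ² + 3λ − 11 = 0.
λ = (−3 + √(3² + 4·8·11)) / (2·8) = (−3 + √361) / 16 = (−3 + 19)/16 = 1.
ℓ''(λ) = −11/λ² − 8 < 0, confirming a maximum.

λ̂_MAP = 1.000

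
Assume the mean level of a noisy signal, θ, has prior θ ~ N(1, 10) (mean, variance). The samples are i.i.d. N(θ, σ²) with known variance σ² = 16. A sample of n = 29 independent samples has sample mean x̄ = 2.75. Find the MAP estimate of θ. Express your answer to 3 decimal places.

θ̂_MAP = 2.658

n = 29, x̄ = 2.75.
For a Normal prior and Normal likelihood with known variance, the posterior is Normal; its mode equals its mean, the precision-weighted average.
Prior precision 1/σ₀² = 1/10 = 0.1; data precision n/σ² = 29/16 = 1.8125.
θ̂ = (0.1·1 + 1.8125·2.75) / (0.1 + 1.8125) = 5.084375/1.9125 = 1627/612 ≈ 2.658.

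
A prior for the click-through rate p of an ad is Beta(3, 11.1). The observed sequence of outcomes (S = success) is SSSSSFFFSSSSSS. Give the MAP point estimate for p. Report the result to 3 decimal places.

Prior: Beta(3, 11.1).
Data: 11 successes in 14 trials (from the sequence). The binomial likelihood contributes p^11(1−p)^3, so the posterior is Beta(3+11, 11.1+3) = Beta(14, 14.1).
For Beta(a, b) with a, b > 1 the mode is (a−1)/(a+b−2) = 13/26.1 ≈ 0.498.

p̂_MAP = 0.498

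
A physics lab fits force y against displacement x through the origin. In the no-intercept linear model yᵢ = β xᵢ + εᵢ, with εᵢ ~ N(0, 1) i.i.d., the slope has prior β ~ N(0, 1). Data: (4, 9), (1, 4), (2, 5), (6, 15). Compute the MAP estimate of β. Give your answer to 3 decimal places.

log p(β | y) = −Σ(yᵢ − βxᵢ)²/(2·1) − β²/(2·1) + const.
Setting the derivative to zero: Σxᵢ(yᵢ − βxᵢ)/1 − β/1 = 0, so β = Σxᵢyᵢ / (Σxᵢ² + σ²/τ²).
Σxᵢyᵢ = 4·9 + 1·4 + 2·5 + 6·15 = 140; Σxᵢ² = 57; σ²/τ² = 1.
β̂_MAP = 140 / (57 + 1) = 140/58 ≈ 2.414.

β̂_MAP = 2.414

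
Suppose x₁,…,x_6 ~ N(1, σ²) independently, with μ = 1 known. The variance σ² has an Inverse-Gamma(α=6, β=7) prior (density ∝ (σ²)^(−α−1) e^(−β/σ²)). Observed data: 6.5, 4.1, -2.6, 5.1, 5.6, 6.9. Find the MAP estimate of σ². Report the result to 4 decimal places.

Sum of squared deviations about the known mean: SS = (6.5−1)² + (4.1−1)² + (-2.6−1)² + (5.1−1)² + (5.6−1)² + (6.9−1)² = 125.6.
The Normal likelihood contributes (σ²)^(−n/2) exp(−SS/(2σ²)), so the posterior is Inverse-Gamma(α + n/2, β + SS/2) = Inverse-Gamma(9, 69.8).
The mode of Inverse-Gamma(a, b) is b/(a+1) = 69.8/10 ≈ 6.9800.

σ̂²_MAP = 6.9800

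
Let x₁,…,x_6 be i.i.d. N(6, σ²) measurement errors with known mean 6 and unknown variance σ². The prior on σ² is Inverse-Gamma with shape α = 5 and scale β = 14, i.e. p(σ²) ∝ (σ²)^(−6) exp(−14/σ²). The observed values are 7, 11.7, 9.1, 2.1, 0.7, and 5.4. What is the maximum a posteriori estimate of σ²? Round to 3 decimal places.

σ̂²_MAP = 6.376

Sum of squared deviations about the known mean: SS = (7−6)² + (11.7−6)² + (9.1−6)² + (2.1−6)² + (0.7−6)² + (5.4−6)² = 86.76.
The Normal likelihood contributes (σ²)^(−n/2) exp(−SS/(2σ²)), so the posterior is Inverse-Gamma(α + n/2, β + SS/2) = Inverse-Gamma(8, 57.38).
The mode of Inverse-Gamma(a, b) is b/(a+1) = 57.38/9 ≈ 6.376.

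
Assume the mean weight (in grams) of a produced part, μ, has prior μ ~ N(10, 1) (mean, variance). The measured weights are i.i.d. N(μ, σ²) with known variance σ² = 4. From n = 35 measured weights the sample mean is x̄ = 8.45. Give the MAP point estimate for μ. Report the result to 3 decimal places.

μ̂_MAP = 8.609

n = 35, x̄ = 8.45.
For a Normal prior and Normal likelihood with known variance, the posterior is Normal; its mode equals its mean, the precision-weighted average.
Prior precision 1/σ₀² = 1/1 = 1; data precision n/σ² = 35/4 = 8.75.
μ̂ = (1·10 + 8.75·8.45) / (1 + 8.75) = 83.9375/9.75 = 1343/156 ≈ 8.609.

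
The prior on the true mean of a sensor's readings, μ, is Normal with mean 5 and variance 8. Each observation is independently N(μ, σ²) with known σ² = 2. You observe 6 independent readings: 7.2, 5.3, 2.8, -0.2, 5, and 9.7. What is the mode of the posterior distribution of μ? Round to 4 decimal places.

μ̂_MAP = 4.9680

n = 6; x̄ = (7.2 + 5.3 + 2.8 + (-0.2) + 5 + 9.7)/6 = 29.8/6 = 149/30 ≈ 4.9667.
For a Normal prior and Normal likelihood with known variance, the posterior is Normal; its mode equals its mean, the precision-weighted average.
Prior precision 1/σ₀² = 1/8 = 0.125; data precision n/σ² = 6/2 = 3.
μ̂ = (0.125·5 + 3·(149/30)) / (0.125 + 3) = 15.525/3.125 = 4.9680.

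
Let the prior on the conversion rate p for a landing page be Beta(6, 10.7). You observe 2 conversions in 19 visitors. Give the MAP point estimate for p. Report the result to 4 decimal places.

Prior: Beta(6, 10.7).
Data: 2 successes in 19 trials. The binomial likelihood contributes p^2(1−p)^17, so the posterior is Beta(6+2, 10.7+17) = Beta(8, 27.7).
For Beta(a, b) with a, b > 1 the mode is (a−1)/(a+b−2) = 7/33.7 ≈ 0.2077.

p̂_MAP = 0.2077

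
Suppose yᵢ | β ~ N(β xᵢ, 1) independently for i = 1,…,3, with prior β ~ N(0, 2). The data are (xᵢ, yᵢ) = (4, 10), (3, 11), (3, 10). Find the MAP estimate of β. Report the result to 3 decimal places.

β̂_MAP = 2.986

log p(β | y) = −Σ(yᵢ − βxᵢ)²/(2·1) − β²/(2·2) + const.
Setting the derivative to zero: Σxᵢ(yᵢ − βxᵢ)/1 − β/2 = 0, so β = Σxᵢyᵢ / (Σxᵢ² + σ²/τ²).
Σxᵢyᵢ = 4·10 + 3·11 + 3·10 = 103; Σxᵢ² = 34; σ²/τ² = 0.5.
β̂_MAP = 103 / (34 + 0.5) = 103/34.5 ≈ 2.986.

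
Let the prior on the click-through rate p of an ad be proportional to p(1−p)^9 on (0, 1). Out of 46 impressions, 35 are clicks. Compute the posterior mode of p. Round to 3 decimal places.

p̂_MAP = 0.643

The prior density ∝ p(1−p)^9 is the kernel of Beta(2, 10).
Data: 35 successes in 46 trials. The binomial likelihood contributes p^35(1−p)^11, so the posterior is Beta(2+35, 10+11) = Beta(37, 21).
For Beta(a, b) with a, b > 1 the mode is (a−1)/(a+b−2) = 36/56 ≈ 0.643.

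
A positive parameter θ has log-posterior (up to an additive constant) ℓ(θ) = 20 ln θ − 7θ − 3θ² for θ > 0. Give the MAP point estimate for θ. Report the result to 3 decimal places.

ℓ'(θ) = 20/θ − 7 − 6θ. Setting this to zero and multiplying by θ: 6θ² + 7θ − 20 = 0.
θ = (−7 + √(7² + 4·6·20)) / (2·6) = (−7 + √529) / 12 = (−7 + 23)/12 = 4/3.
ℓ''(θ) = −20/θ² − 6 < 0, confirming a maximum.

θ̂_MAP = 1.333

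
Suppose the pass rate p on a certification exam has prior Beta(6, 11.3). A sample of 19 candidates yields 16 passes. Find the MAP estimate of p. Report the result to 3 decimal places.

Prior: Beta(6, 11.3).
Data: 16 successes in 19 trials. The binomial likelihood contributes p^16(1−p)^3, so the posterior is Beta(6+16, 11.3+3) = Beta(22, 14.3).
For Beta(a, b) with a, b > 1 the mode is (a−1)/(a+b−2) = 21/34.3 ≈ 0.612.

p̂_MAP = 0.612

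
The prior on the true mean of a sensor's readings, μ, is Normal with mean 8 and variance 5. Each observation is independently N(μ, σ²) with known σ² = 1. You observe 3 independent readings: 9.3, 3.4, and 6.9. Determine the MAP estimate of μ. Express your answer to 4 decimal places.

n = 3; x̄ = (9.3 + 3.4 + 6.9)/3 = 19.6/3 = 98/15 ≈ 6.5333.
For a Normal prior and Normal likelihood with known variance, the posterior is Normal; its mode equals its mean, the precision-weighted average.
Prior precision 1/σ₀² = 1/5 = 0.2; data precision n/σ² = 3/1 = 3.
μ̂ = (0.2·8 + 3·(98/15)) / (0.2 + 3) = 21.2/3.2 = 6.6250.

μ̂_MAP = 6.6250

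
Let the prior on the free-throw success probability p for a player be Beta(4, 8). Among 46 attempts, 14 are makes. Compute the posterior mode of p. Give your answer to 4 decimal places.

Prior: Beta(4, 8).
Data: 14 successes in 46 trials. The binomial likelihood contributes p^14(1−p)^32, so the posterior is Beta(4+14, 8+32) = Beta(18, 40).
For Beta(a, b) with a, b > 1 the mode is (a−1)/(a+b−2) = 17/56 ≈ 0.3036.

p̂_MAP = 0.3036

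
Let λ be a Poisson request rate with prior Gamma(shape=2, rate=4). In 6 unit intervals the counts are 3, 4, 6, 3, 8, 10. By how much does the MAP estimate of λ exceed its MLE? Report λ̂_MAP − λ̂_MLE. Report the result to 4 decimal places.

MAP − MLE = -2.1667

Σxᵢ = 34. Posterior is Gamma(36, 10); MAP = (36−1)/10 = 35/10 ≈ 3.50000.
MLE = x̄ = 34/6 ≈ 5.66667.
Difference = 35/10 − 34/6 = -13/6 ≈ -2.1667.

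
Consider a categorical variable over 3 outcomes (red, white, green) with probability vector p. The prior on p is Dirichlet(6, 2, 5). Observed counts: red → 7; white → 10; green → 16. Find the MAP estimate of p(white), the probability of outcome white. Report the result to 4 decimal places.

The posterior is Dirichlet(αᵢ + nᵢ) = Dirichlet(13, 12, 21).
For a Dirichlet(a₁,…,a_K) with all aᵢ > 1, the mode has j-th component (aⱼ − 1)/(Σaᵢ − K).
Here Σaᵢ = 46 and K = 3, so p(white) = (12 − 1)/(46 − 3) = 11/43 ≈ 0.2558.

MAP estimate of p(white) = 0.2558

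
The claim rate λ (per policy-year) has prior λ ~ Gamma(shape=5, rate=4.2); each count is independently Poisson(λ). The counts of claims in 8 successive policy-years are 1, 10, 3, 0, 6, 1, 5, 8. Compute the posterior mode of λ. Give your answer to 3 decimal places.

Σxᵢ = 1+10+3+0+6+1+5+8 = 34, with n = 8.
Posterior ∝ λ^4e^(−4.2λ) · λ^34e^(−8λ) = λ^38e^(−12.2λ), i.e. Gamma(shape=39, rate=12.2).
The mode of a Gamma(a, b) with a ≥ 1 (shape–rate) is (a−1)/b = 38/12.2 ≈ 3.115.

λ̂_MAP = 3.115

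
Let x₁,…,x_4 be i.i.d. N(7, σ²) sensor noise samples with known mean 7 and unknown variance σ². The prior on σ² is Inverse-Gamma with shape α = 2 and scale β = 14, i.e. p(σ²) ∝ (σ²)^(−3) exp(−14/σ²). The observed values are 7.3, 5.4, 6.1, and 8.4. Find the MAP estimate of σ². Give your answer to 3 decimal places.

σ̂²_MAP = 3.342

Sum of squared deviations about the known mean: SS = (7.3−7)² + (5.4−7)² + (6.1−7)² + (8.4−7)² = 5.42.
The Normal likelihood contributes (σ²)^(−n/2) exp(−SS/(2σ²)), so the posterior is Inverse-Gamma(α + n/2, β + SS/2) = Inverse-Gamma(4, 16.71).
The mode of Inverse-Gamma(a, b) is b/(a+1) = 16.71/5 ≈ 3.342.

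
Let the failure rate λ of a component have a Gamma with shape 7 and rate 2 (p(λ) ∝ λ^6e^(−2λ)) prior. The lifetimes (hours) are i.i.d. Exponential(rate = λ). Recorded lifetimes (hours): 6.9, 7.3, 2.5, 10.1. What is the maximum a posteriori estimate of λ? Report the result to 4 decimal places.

The Exponential(rate=λ) likelihood is ∝ λ^n e^(−λΣtᵢ). Here n = 4 and Σtᵢ = 6.9 + 7.3 + 2.5 + 10.1 = 26.8.
Posterior ∝ λ^6e^(−2λ) · λ^4e^(−26.8λ) = λ^10e^(−28.8λ), i.e. Gamma(11, 28.8).
Mode = (a−1)/b = 10/28.8 ≈ 0.3472.

λ̂_MAP = 0.3472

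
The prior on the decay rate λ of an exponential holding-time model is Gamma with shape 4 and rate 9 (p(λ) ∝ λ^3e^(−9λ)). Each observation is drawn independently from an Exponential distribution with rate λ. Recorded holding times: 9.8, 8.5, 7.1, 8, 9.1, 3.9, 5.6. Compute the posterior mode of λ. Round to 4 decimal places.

λ̂_MAP = 0.1639

The Exponential(rate=λ) likelihood is ∝ λ^n e^(−λΣtᵢ). Here n = 7 and Σtᵢ = 9.8 + 8.5 + 7.1 + 8 + 9.1 + 3.9 + 5.6 = 52.
Posterior ∝ λ^3e^(−9λ) · λ^7e^(−52λ) = λ^10e^(−61λ), i.e. Gamma(11, 61).
Mode = (a−1)/b = 10/61 ≈ 0.1639.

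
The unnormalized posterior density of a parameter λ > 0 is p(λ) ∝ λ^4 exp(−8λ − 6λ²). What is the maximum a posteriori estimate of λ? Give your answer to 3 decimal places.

λ̂_MAP = 0.333

ℓ'(λ) = 4/λ − 8 − 12λ. Setting this to zero and multiplying by λ: 12λ² + 8λ − 4 = 0.
λ = (−8 + √(8² + 4·12·4)) / (2·12) = (−8 + √256) / 24 = (−8 + 16)/24 = 1/3.
ℓ''(λ) = −4/λ² − 12 < 0, confirming a maximum.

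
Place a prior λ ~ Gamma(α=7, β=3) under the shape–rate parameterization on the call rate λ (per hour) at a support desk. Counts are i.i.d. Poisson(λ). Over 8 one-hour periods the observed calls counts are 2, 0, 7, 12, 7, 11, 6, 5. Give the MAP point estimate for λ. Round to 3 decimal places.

λ̂_MAP = 5.091

Σxᵢ = 2+0+7+12+7+11+6+5 = 50, with n = 8.
Posterior ∝ λ^6e^(−3λ) · λ^50e^(−8λ) = λ^56e^(−11λ), i.e. Gamma(shape=57, rate=11).
The mode of a Gamma(a, b) with a ≥ 1 (shape–rate) is (a−1)/b = 56/11 ≈ 5.091.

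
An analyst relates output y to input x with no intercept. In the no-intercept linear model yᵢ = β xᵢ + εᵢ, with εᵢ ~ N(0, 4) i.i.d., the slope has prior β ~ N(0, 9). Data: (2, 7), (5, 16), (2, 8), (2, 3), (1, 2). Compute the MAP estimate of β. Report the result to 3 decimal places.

log p(β | y) = −Σ(yᵢ − βxᵢ)²/(2·4) − β²/(2·9) + const.
Setting the derivative to zero: Σxᵢ(yᵢ − βxᵢ)/4 − β/9 = 0, so β = Σxᵢyᵢ / (Σxᵢ² + σ²/τ²).
Σxᵢyᵢ = 2·7 + 5·16 + 2·8 + 2·3 + 1·2 = 118; Σxᵢ² = 38; σ²/τ² = 4/9.
β̂_MAP = 118 / (38 + 4/9) = 118/(346/9) = 531/173 ≈ 3.069.

β̂_MAP = 3.069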